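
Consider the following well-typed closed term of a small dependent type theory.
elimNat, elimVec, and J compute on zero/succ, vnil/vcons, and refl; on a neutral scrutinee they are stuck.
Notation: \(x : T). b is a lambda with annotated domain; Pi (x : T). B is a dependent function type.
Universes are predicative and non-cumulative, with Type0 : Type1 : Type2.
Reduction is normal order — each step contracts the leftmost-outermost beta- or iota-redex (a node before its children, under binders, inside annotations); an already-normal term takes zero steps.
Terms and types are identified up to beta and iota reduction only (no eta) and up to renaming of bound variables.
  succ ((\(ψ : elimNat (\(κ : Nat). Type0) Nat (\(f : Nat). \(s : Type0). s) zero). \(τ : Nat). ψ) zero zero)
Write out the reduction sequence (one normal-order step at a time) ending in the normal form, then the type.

normal-order reduction sequence:
  succ ((\(ψ : elimNat (\(κ : Nat). Type0) Nat (\(f : Nat). \(s : Type0). s) zero). \(τ : Nat). ψ) zero zero)
  ~> succ ((\(ψ : Nat). zero) zero)
  ~> succ zero
the term's type:
  Nat


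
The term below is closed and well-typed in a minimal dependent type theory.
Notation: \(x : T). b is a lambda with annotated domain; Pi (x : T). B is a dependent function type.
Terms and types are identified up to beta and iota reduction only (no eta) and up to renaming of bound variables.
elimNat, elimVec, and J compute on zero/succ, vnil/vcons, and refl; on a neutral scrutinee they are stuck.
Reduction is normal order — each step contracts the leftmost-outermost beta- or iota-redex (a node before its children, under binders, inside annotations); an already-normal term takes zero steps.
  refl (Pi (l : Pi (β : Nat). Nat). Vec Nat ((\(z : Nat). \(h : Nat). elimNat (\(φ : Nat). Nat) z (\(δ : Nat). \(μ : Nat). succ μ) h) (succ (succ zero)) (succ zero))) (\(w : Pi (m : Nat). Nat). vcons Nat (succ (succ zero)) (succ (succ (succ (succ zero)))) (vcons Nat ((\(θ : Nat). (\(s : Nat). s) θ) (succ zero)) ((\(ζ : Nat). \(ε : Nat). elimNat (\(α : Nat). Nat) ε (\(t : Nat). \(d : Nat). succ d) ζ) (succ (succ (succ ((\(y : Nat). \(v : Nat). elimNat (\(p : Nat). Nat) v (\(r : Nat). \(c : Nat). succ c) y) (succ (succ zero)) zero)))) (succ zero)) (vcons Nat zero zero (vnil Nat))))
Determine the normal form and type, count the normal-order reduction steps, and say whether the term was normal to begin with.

reduced normal form:
  refl (Pi (l : Pi (β : Nat). Nat). Vec Nat (succ (succ (succ zero)))) (\(z : Pi (h : Nat). Nat). vcons Nat (succ (succ zero)) (succ (succ (succ (succ zero)))) (vcons Nat (succ zero) (succ (succ (succ (succ (succ (succ zero)))))) (vcons Nat zero zero (vnil Nat))))
type:
  Eq (Pi (l : Pi (β : Nat). Nat). Vec Nat (succ (succ (succ zero)))) (\(z : Pi (h : Nat). Nat). vcons Nat (succ (succ zero)) (succ (succ (succ (succ zero)))) (vcons Nat (succ zero) (succ (succ (succ (succ (succ (succ zero)))))) (vcons Nat zero zero (vnil Nat)))) (\(φ : Pi (δ : Nat). Nat). vcons Nat (succ (succ zero)) (succ (succ (succ (succ zero)))) (vcons Nat (succ zero) (succ (succ (succ (succ (succ (succ zero)))))) (vcons Nat zero zero (vnil Nat))))
steps to reach normal form (normal order): 35
started in normal form: no
first contracted redex: a beta-redex


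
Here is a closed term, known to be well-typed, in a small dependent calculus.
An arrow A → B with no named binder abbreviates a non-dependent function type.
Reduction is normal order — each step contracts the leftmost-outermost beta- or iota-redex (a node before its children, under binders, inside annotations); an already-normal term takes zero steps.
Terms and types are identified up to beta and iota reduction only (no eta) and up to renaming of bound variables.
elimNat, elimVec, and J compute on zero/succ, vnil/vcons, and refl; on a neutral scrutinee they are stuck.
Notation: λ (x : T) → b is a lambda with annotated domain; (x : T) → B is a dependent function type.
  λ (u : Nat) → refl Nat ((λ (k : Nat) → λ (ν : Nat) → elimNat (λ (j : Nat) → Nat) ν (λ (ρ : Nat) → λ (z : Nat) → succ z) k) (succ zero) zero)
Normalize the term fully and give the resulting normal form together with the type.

resulting normal form:
  λ (u : Nat) → refl Nat (succ zero)
inferred type:
  Nat → Eq Nat (succ zero) (succ zero)


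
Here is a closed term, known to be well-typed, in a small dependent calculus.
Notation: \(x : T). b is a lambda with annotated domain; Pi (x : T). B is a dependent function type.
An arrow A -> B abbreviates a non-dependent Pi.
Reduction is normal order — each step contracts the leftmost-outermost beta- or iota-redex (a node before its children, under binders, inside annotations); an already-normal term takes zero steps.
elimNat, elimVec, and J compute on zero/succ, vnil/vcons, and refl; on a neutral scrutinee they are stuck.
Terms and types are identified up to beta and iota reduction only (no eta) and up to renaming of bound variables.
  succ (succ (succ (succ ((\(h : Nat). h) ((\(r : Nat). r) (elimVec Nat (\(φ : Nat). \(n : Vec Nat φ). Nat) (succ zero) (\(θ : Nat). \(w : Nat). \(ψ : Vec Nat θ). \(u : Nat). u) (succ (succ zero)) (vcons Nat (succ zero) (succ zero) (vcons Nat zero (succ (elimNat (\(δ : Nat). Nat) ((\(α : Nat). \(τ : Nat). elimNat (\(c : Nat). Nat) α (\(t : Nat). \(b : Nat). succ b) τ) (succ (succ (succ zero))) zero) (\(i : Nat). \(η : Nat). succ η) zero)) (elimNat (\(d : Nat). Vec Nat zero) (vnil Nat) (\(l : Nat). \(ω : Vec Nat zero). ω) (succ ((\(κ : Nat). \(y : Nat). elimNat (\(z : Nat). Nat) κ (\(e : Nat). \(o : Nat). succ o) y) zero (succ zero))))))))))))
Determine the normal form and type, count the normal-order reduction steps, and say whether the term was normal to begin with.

normal form:
  succ (succ (succ (succ (succ zero))))
type:
  Nat
reduction steps (normal order): 26
started in normal form: no
first contracted redex: a beta-redex


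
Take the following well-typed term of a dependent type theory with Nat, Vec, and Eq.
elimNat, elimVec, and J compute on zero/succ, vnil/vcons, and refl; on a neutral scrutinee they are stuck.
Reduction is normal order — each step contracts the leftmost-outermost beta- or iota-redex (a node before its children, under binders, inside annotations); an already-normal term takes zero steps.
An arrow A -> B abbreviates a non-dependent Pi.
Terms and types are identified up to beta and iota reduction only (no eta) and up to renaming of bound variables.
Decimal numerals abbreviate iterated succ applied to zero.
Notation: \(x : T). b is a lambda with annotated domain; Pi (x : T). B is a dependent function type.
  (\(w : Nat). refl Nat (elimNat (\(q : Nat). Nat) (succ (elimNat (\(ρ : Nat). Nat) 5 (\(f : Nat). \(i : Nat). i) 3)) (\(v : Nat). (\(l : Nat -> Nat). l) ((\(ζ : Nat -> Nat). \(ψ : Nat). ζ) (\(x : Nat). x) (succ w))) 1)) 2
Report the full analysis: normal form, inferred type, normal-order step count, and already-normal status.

normal form:
  refl Nat 6
the term's type:
  Eq Nat 6 6
steps to reach normal form (normal order): 18
term was already normal: no
first contracted redex: a beta-redex


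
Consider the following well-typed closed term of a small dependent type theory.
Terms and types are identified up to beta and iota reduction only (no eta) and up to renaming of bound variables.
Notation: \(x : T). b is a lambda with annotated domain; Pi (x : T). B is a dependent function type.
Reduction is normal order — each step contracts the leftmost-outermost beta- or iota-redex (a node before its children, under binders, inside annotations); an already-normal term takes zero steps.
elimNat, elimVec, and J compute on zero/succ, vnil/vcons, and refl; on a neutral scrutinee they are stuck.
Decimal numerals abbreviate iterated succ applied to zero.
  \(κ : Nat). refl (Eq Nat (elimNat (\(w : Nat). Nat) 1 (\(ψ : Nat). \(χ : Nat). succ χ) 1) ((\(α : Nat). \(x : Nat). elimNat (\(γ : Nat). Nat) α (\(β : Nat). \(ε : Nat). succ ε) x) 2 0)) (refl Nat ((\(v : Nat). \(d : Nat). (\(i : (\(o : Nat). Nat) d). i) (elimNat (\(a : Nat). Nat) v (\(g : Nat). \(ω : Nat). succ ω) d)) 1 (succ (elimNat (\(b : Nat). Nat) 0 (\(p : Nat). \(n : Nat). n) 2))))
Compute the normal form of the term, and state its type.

reduced normal form:
  \(κ : Nat). refl (Eq Nat 2 2) (refl Nat 2)
type:
  Pi (κ : Nat). Eq (Eq Nat 2 2) (refl Nat 2) (refl Nat 2)


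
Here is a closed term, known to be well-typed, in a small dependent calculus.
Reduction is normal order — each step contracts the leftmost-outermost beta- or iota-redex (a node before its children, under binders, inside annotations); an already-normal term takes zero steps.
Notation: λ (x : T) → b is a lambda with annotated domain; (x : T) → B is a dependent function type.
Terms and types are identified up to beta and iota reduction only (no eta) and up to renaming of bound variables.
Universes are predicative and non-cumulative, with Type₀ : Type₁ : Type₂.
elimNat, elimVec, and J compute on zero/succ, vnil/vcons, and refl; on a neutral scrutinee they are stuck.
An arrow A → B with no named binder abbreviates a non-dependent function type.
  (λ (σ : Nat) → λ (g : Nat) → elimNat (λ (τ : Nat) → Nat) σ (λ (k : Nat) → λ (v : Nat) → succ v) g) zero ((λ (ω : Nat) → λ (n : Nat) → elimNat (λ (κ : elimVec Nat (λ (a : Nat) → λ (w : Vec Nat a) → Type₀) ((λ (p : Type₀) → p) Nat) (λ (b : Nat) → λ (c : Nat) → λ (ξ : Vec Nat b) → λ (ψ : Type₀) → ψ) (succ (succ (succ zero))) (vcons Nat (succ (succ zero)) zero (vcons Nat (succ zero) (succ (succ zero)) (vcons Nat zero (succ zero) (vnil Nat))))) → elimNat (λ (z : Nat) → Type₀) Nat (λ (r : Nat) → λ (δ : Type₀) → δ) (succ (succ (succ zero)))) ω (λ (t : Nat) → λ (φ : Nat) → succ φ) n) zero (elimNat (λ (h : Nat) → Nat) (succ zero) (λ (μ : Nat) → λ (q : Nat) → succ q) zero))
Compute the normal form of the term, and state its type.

resulting normal form:
  succ zero
type:
  Nat
observation: reduction starts at a beta-redex, and 40 normal-order steps reach the normal form.


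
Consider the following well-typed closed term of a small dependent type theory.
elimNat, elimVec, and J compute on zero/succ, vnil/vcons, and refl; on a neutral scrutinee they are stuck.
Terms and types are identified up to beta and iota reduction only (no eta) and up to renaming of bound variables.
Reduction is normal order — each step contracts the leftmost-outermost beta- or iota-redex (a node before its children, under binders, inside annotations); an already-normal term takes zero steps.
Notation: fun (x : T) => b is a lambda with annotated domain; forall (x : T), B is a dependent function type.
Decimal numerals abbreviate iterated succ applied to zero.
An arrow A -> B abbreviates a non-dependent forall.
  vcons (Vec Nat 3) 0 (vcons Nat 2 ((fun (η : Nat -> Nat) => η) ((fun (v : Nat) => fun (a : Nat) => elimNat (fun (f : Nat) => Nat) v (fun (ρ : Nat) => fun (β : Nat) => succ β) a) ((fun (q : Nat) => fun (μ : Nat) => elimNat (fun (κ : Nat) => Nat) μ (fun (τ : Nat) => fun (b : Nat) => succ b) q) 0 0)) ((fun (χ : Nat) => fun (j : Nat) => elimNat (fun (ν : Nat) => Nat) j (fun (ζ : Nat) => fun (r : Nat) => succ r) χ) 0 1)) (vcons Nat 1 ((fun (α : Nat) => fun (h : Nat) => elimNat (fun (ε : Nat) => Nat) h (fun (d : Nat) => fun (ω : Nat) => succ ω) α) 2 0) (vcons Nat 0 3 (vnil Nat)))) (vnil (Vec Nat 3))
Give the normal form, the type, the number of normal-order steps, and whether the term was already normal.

normal form:
  vcons (Vec Nat 3) 0 (vcons Nat 2 1 (vcons Nat 1 2 (vcons Nat 0 3 (vnil Nat)))) (vnil (Vec Nat 3))
type:
  Vec (Vec Nat 3) 1
reduction steps (normal order): 22
already normal: no
first redex: a beta-redex


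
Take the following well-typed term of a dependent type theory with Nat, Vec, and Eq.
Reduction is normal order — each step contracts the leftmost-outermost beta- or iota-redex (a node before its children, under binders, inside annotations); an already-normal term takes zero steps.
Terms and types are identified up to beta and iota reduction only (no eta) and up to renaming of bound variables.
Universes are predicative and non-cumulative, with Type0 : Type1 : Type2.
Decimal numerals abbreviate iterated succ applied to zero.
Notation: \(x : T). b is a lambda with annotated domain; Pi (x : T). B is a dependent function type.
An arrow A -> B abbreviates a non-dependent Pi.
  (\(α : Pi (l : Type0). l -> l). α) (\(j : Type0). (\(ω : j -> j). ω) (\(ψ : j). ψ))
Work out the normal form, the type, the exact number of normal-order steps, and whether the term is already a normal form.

resulting normal form:
  \(α : Type0). \(l : α). l
the term's type:
  Pi (α : Type0). α -> α
steps to reach normal form (normal order): 2
term was already normal: no
first redex: a beta-redex


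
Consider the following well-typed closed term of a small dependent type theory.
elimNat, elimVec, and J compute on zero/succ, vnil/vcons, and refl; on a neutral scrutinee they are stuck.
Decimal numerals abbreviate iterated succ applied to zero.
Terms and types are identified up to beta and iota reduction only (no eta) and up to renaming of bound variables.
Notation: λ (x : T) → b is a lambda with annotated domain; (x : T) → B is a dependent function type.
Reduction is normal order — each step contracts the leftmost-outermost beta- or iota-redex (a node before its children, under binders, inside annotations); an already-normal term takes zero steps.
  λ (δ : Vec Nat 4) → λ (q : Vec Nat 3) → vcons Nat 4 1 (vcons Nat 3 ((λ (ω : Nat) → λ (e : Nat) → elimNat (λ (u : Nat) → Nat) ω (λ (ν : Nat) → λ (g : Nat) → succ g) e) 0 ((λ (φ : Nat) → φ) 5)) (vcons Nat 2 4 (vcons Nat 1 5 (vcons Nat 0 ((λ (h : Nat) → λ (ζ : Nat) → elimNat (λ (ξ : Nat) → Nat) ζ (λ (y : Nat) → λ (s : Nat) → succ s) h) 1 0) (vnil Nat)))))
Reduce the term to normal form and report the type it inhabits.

reduced normal form:
  λ (δ : Vec Nat 4) → λ (q : Vec Nat 3) → vcons Nat 4 1 (vcons Nat 3 5 (vcons Nat 2 4 (vcons Nat 1 5 (vcons Nat 0 1 (vnil Nat)))))
the term's type:
  (δ : Vec Nat 4) → (q : Vec Nat 3) → Vec Nat 5
observation: 25 normal-order steps normalize the term, beginning with a beta-redex.


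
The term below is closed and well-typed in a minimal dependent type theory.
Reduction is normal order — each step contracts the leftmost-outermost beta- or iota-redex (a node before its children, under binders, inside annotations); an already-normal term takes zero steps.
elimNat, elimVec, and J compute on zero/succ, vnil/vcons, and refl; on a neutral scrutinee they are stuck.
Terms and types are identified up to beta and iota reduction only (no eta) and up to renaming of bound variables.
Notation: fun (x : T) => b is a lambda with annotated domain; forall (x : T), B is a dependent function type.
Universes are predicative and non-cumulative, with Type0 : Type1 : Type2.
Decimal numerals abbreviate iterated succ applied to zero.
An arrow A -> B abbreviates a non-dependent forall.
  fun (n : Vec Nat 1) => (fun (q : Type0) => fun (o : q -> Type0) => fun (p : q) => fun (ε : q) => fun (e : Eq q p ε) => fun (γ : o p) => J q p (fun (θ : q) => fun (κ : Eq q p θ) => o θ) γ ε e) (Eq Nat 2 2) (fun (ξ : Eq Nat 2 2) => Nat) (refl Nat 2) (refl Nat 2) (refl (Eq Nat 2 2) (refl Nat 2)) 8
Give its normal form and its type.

resulting normal form:
  fun (n : Vec Nat 1) => 8
inferred type:
  Vec Nat 1 -> Nat
observation: normalization takes exactly 7 steps under the normal-order strategy.


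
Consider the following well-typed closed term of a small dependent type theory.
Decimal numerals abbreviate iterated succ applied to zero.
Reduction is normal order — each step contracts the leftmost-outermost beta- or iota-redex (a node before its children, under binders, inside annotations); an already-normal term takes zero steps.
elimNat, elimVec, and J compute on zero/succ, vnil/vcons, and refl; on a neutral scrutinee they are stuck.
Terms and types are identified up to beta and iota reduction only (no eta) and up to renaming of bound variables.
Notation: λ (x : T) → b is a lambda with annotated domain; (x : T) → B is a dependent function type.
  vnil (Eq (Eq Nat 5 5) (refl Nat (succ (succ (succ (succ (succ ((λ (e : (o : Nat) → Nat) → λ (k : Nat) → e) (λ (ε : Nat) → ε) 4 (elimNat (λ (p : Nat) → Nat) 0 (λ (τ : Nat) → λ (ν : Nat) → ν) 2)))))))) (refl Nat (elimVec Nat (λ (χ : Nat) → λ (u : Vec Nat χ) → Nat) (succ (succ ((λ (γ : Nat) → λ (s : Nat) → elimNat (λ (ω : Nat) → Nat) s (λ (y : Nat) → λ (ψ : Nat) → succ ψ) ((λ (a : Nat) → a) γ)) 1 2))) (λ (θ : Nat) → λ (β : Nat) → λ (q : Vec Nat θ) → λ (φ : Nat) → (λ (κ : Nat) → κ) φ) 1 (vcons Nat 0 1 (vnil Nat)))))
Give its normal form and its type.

normal form:
  vnil (Eq (Eq Nat 5 5) (refl Nat 5) (refl Nat 5))
inferred type:
  Vec (Eq (Eq Nat 5 5) (refl Nat 5) (refl Nat 5)) 0


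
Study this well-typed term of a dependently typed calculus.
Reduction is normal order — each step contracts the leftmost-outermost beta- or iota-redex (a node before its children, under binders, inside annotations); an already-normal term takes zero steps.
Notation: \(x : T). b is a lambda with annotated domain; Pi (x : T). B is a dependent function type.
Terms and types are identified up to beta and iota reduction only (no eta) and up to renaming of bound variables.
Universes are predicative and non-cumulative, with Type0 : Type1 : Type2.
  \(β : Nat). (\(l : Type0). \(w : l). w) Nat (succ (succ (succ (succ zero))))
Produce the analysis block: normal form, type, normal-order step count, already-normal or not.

normal form:
  \(β : Nat). succ (succ (succ (succ zero)))
inferred type:
  Pi (β : Nat). Nat
normal-order step count: 2
started in normal form: no
first redex: a beta-redex


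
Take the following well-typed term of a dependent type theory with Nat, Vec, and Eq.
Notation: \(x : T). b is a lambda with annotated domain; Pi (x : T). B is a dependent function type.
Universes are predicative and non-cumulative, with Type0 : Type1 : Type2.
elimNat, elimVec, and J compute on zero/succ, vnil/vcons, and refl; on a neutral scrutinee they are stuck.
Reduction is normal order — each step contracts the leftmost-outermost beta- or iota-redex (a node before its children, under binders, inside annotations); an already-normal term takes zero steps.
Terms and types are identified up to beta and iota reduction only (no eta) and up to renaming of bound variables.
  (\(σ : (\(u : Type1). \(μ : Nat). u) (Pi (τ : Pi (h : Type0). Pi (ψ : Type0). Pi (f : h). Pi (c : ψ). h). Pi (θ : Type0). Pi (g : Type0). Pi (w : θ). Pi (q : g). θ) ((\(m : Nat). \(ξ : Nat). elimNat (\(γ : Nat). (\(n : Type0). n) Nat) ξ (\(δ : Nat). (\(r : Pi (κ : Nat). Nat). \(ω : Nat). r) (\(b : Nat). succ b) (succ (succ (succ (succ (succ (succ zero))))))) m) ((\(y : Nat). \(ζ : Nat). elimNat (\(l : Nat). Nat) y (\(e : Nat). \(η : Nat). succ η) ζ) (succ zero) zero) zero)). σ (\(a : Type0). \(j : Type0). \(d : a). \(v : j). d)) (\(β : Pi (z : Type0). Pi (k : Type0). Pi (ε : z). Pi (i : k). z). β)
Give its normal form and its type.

resulting normal form:
  \(σ : Type0). \(u : Type0). \(μ : σ). \(τ : u). μ
inferred type:
  Pi (σ : Type0). Pi (u : Type0). Pi (μ : σ). Pi (τ : u). σ
observation: the term reaches its normal form after 2 normal-order steps.


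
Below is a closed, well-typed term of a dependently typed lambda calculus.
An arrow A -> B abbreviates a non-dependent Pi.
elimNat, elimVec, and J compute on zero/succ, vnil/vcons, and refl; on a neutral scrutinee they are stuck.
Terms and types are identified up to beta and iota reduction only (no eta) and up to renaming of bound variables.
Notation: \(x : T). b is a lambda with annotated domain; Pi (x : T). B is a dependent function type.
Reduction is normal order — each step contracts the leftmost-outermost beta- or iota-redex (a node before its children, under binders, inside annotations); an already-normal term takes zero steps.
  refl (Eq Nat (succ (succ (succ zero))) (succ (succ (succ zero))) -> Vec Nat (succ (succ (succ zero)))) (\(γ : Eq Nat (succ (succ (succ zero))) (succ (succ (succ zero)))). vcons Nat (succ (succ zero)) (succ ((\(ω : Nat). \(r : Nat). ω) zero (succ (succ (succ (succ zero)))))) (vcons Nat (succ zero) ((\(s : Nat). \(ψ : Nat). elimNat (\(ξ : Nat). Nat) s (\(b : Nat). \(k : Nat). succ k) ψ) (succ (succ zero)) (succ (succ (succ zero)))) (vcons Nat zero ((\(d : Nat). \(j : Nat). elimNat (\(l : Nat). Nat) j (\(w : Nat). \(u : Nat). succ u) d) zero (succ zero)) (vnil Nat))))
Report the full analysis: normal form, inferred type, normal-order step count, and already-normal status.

resulting normal form:
  refl (Eq Nat (succ (succ (succ zero))) (succ (succ (succ zero))) -> Vec Nat (succ (succ (succ zero)))) (\(γ : Eq Nat (succ (succ (succ zero))) (succ (succ (succ zero)))). vcons Nat (succ (succ zero)) (succ zero) (vcons Nat (succ zero) (succ (succ (succ (succ (succ zero))))) (vcons Nat zero (succ zero) (vnil Nat))))
inferred type:
  Eq (Eq Nat (succ (succ (succ zero))) (succ (succ (succ zero))) -> Vec Nat (succ (succ (succ zero)))) (\(γ : Eq Nat (succ (succ (succ zero))) (succ (succ (succ zero)))). vcons Nat (succ (succ zero)) (succ zero) (vcons Nat (succ zero) (succ (succ (succ (succ (succ zero))))) (vcons Nat zero (succ zero) (vnil Nat)))) (\(ω : Eq Nat (succ (succ (succ zero))) (succ (succ (succ zero)))). vcons Nat (succ (succ zero)) (succ zero) (vcons Nat (succ zero) (succ (succ (succ (succ (succ zero))))) (vcons Nat zero (succ zero) (vnil Nat))))
reduction steps (normal order): 17
already normal: no
first redex: a beta-redex


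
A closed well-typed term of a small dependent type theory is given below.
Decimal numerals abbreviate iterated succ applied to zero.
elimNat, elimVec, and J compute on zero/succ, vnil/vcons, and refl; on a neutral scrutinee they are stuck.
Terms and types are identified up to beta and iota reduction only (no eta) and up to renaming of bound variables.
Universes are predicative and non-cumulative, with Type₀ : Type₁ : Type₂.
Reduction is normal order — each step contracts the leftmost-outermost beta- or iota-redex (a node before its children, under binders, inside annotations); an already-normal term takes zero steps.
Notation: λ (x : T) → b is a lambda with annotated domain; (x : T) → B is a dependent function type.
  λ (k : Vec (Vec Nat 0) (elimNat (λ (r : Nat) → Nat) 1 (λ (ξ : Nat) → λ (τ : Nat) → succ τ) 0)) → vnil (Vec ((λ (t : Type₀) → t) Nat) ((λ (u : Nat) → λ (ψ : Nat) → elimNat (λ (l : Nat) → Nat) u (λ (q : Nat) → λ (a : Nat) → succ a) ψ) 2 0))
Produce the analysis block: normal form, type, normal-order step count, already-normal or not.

resulting normal form:
  λ (k : Vec (Vec Nat 0) 1) → vnil (Vec Nat 2)
type:
  (k : Vec (Vec Nat 0) 1) → Vec (Vec Nat 2) 0
steps to reach normal form (normal order): 5
started in normal form: no
first redex: an elimNat iota-redex


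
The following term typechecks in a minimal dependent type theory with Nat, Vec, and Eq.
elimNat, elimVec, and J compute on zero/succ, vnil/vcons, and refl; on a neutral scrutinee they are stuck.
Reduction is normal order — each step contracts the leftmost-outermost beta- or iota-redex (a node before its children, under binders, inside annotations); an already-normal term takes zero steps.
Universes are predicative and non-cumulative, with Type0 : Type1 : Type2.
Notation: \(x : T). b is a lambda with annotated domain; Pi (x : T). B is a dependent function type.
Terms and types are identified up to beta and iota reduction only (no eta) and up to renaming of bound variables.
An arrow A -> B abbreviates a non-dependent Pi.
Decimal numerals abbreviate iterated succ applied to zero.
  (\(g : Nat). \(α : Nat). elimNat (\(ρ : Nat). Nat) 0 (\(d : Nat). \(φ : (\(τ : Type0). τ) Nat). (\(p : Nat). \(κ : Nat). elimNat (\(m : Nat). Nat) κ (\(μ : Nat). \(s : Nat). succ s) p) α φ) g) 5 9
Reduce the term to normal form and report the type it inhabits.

reduced normal form:
  45
inferred type:
  Nat
observation: the first redex contracted is a beta-redex; the normal form is reached in 168 normal-order steps.


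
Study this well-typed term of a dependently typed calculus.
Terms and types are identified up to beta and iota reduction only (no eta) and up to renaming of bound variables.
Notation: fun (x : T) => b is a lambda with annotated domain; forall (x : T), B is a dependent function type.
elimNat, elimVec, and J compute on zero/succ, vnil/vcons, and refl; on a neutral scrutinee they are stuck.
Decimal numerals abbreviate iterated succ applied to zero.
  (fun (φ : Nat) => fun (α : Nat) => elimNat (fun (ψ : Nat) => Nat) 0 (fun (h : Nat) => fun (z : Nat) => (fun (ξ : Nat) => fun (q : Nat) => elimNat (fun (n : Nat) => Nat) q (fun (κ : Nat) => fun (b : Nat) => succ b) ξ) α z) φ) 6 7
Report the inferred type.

inferred type:
  Nat


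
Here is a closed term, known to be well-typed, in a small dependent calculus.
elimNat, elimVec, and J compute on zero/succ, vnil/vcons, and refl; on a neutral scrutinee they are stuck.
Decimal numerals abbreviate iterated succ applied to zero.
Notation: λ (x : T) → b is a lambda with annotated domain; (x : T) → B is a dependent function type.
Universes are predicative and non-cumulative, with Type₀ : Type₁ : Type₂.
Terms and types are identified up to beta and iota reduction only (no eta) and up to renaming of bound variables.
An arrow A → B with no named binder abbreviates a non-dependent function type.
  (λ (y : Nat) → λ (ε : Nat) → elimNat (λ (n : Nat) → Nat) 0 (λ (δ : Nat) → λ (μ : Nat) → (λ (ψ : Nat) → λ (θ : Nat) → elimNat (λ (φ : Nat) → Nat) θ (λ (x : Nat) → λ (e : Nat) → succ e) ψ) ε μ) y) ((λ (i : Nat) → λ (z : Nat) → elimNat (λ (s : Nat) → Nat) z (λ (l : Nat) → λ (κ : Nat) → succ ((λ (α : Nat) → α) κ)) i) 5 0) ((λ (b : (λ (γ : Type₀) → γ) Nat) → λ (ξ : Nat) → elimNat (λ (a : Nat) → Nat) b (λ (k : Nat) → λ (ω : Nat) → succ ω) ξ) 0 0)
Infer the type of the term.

type:
  Nat


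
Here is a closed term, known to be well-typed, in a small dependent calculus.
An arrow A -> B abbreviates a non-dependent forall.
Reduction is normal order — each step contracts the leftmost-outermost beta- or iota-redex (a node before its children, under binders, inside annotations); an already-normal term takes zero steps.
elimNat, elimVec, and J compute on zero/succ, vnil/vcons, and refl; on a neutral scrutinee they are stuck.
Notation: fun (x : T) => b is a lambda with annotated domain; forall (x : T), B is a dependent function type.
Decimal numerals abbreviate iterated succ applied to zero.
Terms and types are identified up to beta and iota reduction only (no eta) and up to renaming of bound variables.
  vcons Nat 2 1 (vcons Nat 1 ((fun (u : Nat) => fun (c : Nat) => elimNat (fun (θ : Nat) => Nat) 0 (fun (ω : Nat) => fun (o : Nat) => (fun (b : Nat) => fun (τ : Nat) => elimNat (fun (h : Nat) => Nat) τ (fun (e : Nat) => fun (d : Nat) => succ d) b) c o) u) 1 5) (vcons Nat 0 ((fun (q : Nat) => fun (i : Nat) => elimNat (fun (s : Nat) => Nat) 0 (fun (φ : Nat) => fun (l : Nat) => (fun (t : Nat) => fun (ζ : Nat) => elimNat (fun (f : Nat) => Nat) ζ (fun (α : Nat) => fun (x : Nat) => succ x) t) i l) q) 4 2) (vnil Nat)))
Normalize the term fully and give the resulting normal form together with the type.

normal form:
  vcons Nat 2 1 (vcons Nat 1 5 (vcons Nat 0 8 (vnil Nat)))
the term's type:
  Vec Nat 3
observation: reduction starts at a beta-redex, and 75 normal-order steps reach the normal form.


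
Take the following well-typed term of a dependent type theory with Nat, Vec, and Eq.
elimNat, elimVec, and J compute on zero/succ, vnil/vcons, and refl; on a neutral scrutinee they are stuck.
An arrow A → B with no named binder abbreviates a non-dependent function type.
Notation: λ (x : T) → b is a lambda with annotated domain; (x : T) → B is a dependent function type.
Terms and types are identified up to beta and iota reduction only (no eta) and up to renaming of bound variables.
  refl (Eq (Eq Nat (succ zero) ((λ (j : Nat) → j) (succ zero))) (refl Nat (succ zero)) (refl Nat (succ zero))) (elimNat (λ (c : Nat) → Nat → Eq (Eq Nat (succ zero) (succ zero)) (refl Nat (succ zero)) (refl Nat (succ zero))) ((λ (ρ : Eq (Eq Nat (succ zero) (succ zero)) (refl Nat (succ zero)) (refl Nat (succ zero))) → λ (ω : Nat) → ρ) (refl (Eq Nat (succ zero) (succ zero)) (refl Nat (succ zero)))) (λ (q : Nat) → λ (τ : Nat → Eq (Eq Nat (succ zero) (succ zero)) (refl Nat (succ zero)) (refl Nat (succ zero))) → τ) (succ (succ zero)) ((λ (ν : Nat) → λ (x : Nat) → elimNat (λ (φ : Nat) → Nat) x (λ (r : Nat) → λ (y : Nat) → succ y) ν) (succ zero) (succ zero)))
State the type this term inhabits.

type:
  Eq (Eq (Eq Nat (succ zero) (succ zero)) (refl Nat (succ zero)) (refl Nat (succ zero))) (refl (Eq Nat (succ zero) (succ zero)) (refl Nat (succ zero))) (refl (Eq Nat (succ zero) (succ zero)) (refl Nat (succ zero)))


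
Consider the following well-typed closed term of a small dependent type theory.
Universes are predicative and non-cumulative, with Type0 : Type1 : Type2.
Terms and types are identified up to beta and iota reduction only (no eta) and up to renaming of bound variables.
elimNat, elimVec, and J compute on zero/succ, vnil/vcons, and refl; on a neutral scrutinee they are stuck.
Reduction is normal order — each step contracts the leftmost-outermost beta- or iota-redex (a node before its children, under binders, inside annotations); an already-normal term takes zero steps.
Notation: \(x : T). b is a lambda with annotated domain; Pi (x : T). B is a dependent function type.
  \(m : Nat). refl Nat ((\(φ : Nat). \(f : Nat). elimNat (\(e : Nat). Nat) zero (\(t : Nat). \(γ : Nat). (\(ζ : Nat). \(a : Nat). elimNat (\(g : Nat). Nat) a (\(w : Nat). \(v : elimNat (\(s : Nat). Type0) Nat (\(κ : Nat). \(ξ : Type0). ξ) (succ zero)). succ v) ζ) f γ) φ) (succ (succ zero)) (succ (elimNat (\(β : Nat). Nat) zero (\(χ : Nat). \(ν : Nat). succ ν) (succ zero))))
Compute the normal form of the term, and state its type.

resulting normal form:
  \(m : Nat). refl Nat (succ (succ (succ (succ zero))))
the term's type:
  Pi (m : Nat). Eq Nat (succ (succ (succ (succ zero)))) (succ (succ (succ (succ zero))))


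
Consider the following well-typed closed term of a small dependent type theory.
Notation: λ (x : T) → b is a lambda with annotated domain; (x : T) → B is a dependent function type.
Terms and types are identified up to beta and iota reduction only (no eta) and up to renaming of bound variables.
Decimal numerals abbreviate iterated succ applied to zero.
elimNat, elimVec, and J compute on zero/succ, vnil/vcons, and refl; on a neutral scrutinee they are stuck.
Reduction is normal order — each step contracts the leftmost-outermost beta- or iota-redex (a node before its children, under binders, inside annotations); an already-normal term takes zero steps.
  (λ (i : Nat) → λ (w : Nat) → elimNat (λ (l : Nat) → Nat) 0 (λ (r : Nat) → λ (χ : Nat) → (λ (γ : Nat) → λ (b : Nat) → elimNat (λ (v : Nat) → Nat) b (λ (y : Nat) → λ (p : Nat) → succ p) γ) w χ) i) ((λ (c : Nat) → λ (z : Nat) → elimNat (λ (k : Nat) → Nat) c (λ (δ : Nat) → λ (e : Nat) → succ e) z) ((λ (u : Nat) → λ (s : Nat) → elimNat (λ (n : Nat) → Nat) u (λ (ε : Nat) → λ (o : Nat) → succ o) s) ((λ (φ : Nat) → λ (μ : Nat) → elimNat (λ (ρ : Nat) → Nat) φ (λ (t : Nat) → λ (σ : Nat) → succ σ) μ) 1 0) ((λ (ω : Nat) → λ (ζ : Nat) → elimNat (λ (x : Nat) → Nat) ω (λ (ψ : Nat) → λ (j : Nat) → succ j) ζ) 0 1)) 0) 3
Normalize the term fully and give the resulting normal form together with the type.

resulting normal form:
  6
type:
  Nat


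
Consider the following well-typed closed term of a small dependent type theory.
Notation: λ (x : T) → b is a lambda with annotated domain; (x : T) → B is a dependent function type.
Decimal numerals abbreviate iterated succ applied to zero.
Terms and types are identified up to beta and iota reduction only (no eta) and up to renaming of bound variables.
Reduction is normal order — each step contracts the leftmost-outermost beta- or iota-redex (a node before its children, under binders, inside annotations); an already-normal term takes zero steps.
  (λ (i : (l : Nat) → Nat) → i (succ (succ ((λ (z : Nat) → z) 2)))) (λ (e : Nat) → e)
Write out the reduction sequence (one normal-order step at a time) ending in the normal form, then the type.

reduction (normal order):
  (λ (i : (l : Nat) → Nat) → i (succ (succ ((λ (z : Nat) → z) 2)))) (λ (e : Nat) → e)
  ~> (λ (i : Nat) → i) (succ (succ ((λ (l : Nat) → l) 2)))
  ~> succ (succ ((λ (i : Nat) → i) 2))
  ~> 4
type:
  Nat


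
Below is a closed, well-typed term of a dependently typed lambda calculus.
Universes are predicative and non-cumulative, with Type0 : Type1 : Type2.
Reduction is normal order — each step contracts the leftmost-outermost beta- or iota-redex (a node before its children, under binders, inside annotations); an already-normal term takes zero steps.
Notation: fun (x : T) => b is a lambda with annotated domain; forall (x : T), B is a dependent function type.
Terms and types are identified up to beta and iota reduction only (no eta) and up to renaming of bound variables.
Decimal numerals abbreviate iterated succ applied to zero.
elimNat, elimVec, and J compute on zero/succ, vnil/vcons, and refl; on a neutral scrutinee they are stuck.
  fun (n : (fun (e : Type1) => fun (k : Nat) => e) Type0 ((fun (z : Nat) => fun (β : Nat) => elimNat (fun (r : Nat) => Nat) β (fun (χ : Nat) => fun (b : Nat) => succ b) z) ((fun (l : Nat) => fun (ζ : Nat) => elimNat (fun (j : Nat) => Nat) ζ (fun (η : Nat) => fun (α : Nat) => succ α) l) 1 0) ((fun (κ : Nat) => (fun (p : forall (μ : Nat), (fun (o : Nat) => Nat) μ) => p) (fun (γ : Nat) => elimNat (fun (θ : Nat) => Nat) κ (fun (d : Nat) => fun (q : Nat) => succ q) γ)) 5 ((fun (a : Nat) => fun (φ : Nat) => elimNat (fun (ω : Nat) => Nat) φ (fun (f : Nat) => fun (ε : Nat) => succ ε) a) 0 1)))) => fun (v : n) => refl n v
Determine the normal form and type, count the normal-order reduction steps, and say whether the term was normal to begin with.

resulting normal form:
  fun (n : Type0) => fun (e : n) => refl n e
the term's type:
  forall (n : Type0), forall (e : n), Eq n e e
steps to reach normal form (normal order): 2
term was already normal: no
first redex: a beta-redex


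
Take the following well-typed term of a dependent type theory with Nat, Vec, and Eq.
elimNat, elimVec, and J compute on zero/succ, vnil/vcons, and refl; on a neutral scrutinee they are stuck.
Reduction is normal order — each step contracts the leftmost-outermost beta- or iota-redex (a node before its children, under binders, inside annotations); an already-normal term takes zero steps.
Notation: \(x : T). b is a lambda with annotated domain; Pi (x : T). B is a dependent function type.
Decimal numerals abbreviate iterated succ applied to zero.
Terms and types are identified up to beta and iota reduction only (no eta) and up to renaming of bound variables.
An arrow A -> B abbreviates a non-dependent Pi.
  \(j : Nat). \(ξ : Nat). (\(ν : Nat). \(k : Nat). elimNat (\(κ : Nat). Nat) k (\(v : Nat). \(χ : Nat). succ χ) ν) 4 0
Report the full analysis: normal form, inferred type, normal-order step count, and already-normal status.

normal form:
  \(j : Nat). \(ξ : Nat). 4
the term's type:
  Nat -> Nat -> Nat
steps to reach normal form (normal order): 15
started in normal form: no
first redex: a beta-redex


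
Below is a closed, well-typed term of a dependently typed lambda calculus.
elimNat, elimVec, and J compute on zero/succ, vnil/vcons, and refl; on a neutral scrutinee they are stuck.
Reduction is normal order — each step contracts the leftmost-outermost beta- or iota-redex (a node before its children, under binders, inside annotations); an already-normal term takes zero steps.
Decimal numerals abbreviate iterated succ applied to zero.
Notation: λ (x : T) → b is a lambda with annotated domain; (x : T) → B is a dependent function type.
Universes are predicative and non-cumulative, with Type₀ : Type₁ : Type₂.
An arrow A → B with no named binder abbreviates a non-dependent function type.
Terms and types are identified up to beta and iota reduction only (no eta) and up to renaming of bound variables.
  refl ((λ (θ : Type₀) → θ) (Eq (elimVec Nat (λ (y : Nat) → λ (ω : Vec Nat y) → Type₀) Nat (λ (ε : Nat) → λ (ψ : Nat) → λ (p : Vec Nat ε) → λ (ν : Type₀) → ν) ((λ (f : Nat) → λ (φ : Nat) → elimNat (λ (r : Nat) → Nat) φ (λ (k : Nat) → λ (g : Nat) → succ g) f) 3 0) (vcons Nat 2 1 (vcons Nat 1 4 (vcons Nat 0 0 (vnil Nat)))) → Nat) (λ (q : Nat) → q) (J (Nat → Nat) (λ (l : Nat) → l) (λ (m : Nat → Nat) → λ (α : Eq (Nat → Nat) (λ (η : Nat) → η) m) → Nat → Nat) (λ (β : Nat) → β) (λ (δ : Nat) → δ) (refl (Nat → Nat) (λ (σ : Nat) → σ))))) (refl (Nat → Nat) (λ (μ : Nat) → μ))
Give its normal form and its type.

normal form:
  refl (Eq (Nat → Nat) (λ (θ : Nat) → θ) (λ (y : Nat) → y)) (refl (Nat → Nat) (λ (ω : Nat) → ω))
the term's type:
  Eq (Eq (Nat → Nat) (λ (θ : Nat) → θ) (λ (y : Nat) → y)) (refl (Nat → Nat) (λ (ω : Nat) → ω)) (refl (Nat → Nat) (λ (ε : Nat) → ε))


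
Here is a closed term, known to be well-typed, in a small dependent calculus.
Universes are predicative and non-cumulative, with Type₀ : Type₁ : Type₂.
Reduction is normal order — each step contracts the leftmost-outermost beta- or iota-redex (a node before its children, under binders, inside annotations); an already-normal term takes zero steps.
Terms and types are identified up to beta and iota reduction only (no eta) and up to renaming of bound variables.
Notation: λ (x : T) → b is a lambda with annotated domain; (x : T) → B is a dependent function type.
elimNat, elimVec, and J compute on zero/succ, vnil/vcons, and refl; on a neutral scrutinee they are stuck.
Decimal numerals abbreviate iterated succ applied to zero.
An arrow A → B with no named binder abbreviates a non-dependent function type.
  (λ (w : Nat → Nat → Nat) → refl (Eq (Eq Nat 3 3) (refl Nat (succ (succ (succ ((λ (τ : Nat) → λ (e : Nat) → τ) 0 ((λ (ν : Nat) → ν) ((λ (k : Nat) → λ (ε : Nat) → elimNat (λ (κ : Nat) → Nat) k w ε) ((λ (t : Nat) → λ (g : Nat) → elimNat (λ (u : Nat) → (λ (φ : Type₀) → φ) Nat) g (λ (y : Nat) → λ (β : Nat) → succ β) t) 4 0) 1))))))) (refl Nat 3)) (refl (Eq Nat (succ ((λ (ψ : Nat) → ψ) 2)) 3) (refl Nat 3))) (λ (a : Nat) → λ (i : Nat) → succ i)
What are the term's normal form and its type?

resulting normal form:
  refl (Eq (Eq Nat 3 3) (refl Nat 3) (refl Nat 3)) (refl (Eq Nat 3 3) (refl Nat 3))
the term's type:
  Eq (Eq (Eq Nat 3 3) (refl Nat 3) (refl Nat 3)) (refl (Eq Nat 3 3) (refl Nat 3)) (refl (Eq Nat 3 3) (refl Nat 3))


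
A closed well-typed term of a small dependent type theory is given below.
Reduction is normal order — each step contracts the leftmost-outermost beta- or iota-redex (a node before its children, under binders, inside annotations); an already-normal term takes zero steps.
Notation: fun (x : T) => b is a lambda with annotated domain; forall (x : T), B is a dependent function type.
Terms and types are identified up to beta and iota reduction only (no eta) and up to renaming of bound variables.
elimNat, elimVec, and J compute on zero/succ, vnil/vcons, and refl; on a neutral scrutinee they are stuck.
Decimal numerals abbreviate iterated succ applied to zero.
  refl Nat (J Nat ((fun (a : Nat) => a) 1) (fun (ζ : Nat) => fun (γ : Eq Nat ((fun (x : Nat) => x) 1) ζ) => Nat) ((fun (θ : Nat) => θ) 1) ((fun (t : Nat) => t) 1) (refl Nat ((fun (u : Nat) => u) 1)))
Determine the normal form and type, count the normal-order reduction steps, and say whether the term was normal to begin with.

reduced normal form:
  refl Nat 1
inferred type:
  Eq Nat 1 1
normal-order step count: 2
already normal: no
first contracted redex: a J iota-redex
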